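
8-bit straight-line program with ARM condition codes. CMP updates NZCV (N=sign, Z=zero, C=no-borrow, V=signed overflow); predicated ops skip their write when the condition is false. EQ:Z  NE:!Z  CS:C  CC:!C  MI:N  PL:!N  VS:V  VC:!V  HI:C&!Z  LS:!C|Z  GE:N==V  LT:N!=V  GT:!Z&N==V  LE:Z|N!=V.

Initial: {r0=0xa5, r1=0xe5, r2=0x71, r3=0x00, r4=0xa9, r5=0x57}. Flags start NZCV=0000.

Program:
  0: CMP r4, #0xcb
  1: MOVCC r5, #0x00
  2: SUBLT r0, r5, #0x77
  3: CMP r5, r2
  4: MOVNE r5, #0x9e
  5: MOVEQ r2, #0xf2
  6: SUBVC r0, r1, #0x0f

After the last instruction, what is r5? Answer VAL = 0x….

0: ✓ CMP  NZCV=1000
1: ✓ MOVCC  r5←0x00
2: ✓ SUBLT  r0←0x89
3: ✓ CMP  NZCV=1000
4: ✓ MOVNE  r5←0x9e
5: · MOVEQ
6: ✓ SUBVC  r0←0xd6

VAL = 0x9e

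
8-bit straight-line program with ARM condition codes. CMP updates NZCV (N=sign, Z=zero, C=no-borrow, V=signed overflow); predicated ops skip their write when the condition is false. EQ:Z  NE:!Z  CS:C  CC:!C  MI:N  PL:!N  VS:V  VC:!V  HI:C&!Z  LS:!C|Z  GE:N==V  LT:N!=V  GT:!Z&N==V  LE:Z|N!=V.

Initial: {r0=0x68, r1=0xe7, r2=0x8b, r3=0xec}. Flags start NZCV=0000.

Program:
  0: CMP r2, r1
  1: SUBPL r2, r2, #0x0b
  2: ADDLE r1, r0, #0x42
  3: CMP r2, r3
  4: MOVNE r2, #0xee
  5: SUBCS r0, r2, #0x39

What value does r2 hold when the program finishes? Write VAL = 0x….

VAL = 0xee

0: ✓ CMP  NZCV=1000
1: · SUBPL
2: ✓ ADDLE  r1←0xaa
3: ✓ CMP  NZCV=1000
4: ✓ MOVNE  r2←0xee
5: · SUBCS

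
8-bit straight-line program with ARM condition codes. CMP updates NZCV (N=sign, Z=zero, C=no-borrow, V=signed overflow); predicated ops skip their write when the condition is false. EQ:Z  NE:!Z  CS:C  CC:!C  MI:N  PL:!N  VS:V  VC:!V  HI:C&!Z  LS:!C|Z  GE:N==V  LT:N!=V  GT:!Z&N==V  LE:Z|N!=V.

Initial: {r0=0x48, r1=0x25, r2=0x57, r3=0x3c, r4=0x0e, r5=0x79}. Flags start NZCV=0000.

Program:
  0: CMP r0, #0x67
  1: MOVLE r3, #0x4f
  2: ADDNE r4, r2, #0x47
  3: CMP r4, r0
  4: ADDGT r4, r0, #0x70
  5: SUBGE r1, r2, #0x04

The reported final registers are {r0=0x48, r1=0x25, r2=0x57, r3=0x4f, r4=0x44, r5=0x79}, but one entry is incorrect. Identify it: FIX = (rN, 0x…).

0: ✓ CMP  NZCV=1000
1: ✓ MOVLE  r3←0x4f
2: ✓ ADDNE  r4←0x9e
3: ✓ CMP  NZCV=0011
4: · ADDGT
5: · SUBGE

FIX = (r4, 0x9e)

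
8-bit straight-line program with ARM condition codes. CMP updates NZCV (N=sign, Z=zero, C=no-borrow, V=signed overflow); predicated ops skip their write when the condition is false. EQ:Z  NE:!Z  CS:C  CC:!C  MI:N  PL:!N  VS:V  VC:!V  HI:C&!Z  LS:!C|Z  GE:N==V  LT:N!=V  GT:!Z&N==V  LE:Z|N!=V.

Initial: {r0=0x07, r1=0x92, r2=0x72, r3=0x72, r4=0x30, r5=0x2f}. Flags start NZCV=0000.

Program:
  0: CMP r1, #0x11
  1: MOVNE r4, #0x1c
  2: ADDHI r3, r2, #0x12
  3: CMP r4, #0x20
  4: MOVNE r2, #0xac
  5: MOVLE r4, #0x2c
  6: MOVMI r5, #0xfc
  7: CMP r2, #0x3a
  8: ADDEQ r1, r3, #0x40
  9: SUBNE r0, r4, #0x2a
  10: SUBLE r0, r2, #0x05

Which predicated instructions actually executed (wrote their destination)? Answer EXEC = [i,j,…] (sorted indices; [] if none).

0: ✓ CMP  NZCV=1010
1: ✓ MOVNE  r4←0x1c
2: ✓ ADDHI  r3←0x84
3: ✓ CMP  NZCV=1000
4: ✓ MOVNE  r2←0xac
5: ✓ MOVLE  r4←0x2c
6: ✓ MOVMI  r5←0xfc
7: ✓ CMP  NZCV=0011
8: · ADDEQ
9: ✓ SUBNE  r0←0x02
10: ✓ SUBLE  r0←0xa7

EXEC = [1,2,4,5,6,9,10]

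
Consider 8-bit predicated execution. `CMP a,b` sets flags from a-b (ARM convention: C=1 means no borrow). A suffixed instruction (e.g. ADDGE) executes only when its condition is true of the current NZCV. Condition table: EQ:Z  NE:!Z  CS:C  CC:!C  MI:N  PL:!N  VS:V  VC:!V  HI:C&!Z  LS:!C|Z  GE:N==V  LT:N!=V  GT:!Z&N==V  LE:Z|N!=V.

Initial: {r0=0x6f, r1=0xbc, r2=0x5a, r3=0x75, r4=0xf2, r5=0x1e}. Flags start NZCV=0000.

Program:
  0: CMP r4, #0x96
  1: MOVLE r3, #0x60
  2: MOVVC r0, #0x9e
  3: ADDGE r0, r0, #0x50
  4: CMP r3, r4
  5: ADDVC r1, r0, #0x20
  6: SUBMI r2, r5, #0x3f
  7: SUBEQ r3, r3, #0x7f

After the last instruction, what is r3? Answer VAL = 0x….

VAL = 0x75

[0] flags=0010 → (cmp)
[1] flags=0010 LE?F → skip
[2] flags=0010 VC?T → r0=0x9e
[3] flags=0010 GE?T → r0=0xee
[4] flags=1001 → (cmp)
[5] flags=1001 VC?F → skip
[6] flags=1001 MI?T → r2=0xdf
[7] flags=1001 EQ?F → skip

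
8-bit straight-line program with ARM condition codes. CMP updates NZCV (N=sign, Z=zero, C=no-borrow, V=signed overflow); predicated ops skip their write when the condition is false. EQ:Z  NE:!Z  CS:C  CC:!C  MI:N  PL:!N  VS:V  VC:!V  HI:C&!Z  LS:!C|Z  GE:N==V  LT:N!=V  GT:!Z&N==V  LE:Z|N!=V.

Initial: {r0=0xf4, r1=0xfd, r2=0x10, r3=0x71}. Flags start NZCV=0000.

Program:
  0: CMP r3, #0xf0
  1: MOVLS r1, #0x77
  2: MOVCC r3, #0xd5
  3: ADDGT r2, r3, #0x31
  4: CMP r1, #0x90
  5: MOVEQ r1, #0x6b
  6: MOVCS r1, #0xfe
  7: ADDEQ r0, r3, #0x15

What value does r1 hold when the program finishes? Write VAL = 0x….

0: ✓ CMP  NZCV=1001
1: ✓ MOVLS  r1←0x77
2: ✓ MOVCC  r3←0xd5
3: ✓ ADDGT  r2←0x06
4: ✓ CMP  NZCV=1001
5: · MOVEQ
6: · MOVCS
7: · ADDEQ

VAL = 0x77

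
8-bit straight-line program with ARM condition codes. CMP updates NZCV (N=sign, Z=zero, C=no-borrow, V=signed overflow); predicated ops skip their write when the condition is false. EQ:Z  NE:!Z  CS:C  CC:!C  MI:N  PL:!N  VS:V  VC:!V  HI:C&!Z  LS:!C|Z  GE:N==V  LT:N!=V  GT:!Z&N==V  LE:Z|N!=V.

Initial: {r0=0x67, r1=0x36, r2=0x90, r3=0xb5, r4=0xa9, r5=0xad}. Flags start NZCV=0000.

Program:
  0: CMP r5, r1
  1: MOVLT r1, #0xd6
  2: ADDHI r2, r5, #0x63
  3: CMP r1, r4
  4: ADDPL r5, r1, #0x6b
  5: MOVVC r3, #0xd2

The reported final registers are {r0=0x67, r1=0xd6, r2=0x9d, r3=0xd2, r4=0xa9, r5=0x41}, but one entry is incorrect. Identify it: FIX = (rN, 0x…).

0: ✓ CMP  NZCV=0011
1: ✓ MOVLT  r1←0xd6
2: ✓ ADDHI  r2←0x10
3: ✓ CMP  NZCV=0010
4: ✓ ADDPL  r5←0x41
5: ✓ MOVVC  r3←0xd2

FIX = (r2, 0x10)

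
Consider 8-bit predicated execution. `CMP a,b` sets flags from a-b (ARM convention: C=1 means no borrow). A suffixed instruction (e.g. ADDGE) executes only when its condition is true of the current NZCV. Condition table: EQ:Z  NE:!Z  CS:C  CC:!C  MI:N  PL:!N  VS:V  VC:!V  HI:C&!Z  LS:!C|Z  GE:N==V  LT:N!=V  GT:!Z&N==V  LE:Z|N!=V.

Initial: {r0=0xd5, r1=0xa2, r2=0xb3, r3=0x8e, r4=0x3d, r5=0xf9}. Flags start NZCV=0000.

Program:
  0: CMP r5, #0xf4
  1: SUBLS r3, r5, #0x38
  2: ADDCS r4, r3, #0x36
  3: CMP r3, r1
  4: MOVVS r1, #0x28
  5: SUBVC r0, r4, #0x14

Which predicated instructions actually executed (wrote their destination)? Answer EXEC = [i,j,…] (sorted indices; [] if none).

EXEC = [2,5]

0: ✓ CMP  NZCV=0010
1: · SUBLS
2: ✓ ADDCS  r4←0xc4
3: ✓ CMP  NZCV=1000
4: · MOVVS
5: ✓ SUBVC  r0←0xb0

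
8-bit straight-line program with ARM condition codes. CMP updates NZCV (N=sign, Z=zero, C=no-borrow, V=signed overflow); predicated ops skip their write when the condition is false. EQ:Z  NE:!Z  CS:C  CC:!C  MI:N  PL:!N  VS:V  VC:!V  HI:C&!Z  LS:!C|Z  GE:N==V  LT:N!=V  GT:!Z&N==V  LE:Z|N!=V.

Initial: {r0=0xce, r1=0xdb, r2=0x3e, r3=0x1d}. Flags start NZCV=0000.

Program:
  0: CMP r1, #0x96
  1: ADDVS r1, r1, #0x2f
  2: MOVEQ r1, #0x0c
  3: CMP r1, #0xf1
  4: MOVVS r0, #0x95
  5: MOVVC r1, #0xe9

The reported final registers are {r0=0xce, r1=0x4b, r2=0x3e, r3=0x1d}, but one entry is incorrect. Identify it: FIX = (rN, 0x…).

0: ✓ CMP  NZCV=0010
1: · ADDVS
2: · MOVEQ
3: ✓ CMP  NZCV=1000
4: · MOVVS
5: ✓ MOVVC  r1←0xe9

FIX = (r1, 0xe9)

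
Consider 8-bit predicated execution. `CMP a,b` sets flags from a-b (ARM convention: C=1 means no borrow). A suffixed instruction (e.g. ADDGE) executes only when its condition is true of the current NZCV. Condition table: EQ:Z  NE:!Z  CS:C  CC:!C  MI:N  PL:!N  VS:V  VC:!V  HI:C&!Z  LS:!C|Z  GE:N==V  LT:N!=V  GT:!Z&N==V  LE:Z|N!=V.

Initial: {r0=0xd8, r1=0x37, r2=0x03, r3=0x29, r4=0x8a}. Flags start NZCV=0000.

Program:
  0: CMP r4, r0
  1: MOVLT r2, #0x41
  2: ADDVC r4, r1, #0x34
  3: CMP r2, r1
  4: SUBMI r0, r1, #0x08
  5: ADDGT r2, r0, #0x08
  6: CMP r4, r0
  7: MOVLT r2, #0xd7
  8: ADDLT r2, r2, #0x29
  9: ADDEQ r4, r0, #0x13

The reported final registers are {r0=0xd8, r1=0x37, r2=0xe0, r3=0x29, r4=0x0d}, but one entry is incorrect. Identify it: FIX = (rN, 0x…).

0: ✓ CMP  NZCV=1000
1: ✓ MOVLT  r2←0x41
2: ✓ ADDVC  r4←0x6b
3: ✓ CMP  NZCV=0010
4: · SUBMI
5: ✓ ADDGT  r2←0xe0
6: ✓ CMP  NZCV=1001
7: · MOVLT
8: · ADDLT
9: · ADDEQ

FIX = (r4, 0x6b)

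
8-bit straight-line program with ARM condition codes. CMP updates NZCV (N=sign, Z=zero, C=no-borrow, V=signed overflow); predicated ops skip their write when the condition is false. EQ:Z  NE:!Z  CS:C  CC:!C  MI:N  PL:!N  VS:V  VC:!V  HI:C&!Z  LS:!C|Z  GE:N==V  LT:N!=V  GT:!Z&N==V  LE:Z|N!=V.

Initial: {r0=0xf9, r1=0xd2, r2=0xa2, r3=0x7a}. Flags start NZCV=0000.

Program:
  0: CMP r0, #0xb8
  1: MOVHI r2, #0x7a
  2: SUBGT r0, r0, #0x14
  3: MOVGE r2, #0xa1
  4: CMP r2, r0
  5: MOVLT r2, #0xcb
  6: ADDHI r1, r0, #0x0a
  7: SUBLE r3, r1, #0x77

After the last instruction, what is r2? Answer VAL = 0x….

[0] flags=0010 → (cmp)
[1] flags=0010 HI?T → r2=0x7a
[2] flags=0010 GT?T → r0=0xe5
[3] flags=0010 GE?T → r2=0xa1
[4] flags=1000 → (cmp)
[5] flags=1000 LT?T → r2=0xcb
[6] flags=1000 HI?F → skip
[7] flags=1000 LE?T → r3=0x5b

VAL = 0xcb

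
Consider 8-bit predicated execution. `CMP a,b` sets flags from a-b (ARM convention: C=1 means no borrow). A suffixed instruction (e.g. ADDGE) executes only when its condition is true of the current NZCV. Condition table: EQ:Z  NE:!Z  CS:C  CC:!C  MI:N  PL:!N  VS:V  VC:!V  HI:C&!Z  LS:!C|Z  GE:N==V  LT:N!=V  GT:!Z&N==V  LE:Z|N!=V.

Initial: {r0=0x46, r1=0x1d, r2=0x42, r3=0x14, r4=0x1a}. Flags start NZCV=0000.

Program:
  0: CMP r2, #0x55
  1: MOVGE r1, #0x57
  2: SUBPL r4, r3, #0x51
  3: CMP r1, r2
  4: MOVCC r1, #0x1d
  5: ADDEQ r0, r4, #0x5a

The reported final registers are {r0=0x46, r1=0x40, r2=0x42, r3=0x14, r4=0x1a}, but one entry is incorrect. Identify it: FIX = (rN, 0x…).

FIX = (r1, 0x1d)

0: ✓ CMP  NZCV=1000
1: · MOVGE
2: · SUBPL
3: ✓ CMP  NZCV=1000
4: ✓ MOVCC  r1←0x1d
5: · ADDEQ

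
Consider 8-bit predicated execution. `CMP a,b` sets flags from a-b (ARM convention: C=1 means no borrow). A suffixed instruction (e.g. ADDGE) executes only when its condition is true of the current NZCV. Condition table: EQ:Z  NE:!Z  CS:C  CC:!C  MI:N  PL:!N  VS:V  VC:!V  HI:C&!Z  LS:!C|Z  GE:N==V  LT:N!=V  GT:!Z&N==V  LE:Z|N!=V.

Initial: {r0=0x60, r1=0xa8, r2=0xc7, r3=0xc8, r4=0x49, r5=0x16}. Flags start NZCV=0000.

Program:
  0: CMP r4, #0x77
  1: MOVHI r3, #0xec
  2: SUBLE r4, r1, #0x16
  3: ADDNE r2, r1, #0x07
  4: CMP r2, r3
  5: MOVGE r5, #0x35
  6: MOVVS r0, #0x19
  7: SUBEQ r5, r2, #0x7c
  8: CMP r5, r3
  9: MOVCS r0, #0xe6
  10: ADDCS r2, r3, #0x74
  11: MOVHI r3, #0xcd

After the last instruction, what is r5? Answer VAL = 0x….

VAL = 0x16

0: ✓ CMP  NZCV=1000
1: · MOVHI
2: ✓ SUBLE  r4←0x92
3: ✓ ADDNE  r2←0xaf
4: ✓ CMP  NZCV=1000
5: · MOVGE
6: · MOVVS
7: · SUBEQ
8: ✓ CMP  NZCV=0000
9: · MOVCS
10: · ADDCS
11: · MOVHI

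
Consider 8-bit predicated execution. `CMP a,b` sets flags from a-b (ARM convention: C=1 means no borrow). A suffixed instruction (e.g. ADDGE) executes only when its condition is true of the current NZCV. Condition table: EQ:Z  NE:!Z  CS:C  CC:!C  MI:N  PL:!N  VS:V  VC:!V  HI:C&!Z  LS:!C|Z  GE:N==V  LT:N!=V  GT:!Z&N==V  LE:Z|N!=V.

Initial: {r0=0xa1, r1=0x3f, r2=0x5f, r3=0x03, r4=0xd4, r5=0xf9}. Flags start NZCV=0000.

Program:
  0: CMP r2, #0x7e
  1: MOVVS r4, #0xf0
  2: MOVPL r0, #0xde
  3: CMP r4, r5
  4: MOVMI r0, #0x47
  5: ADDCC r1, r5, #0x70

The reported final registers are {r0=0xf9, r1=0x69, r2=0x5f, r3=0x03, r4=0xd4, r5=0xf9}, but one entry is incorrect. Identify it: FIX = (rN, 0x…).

[0] flags=1000 → (cmp)
[1] flags=1000 VS?F → skip
[2] flags=1000 PL?F → skip
[3] flags=1000 → (cmp)
[4] flags=1000 MI?T → r0=0x47
[5] flags=1000 CC?T → r1=0x69

FIX = (r0, 0x47)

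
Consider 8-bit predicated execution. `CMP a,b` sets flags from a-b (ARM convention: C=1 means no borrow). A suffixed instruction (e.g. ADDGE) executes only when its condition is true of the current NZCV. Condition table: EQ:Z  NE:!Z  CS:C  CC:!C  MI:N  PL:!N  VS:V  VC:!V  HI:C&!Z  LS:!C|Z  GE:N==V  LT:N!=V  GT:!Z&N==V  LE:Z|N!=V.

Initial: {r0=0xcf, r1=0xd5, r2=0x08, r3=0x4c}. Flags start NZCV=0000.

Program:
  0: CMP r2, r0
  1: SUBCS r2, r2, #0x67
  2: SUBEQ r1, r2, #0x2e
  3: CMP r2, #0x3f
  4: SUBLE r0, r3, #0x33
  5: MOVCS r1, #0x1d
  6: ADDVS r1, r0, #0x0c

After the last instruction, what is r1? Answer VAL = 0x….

VAL = 0xd5

[0] flags=0000 → (cmp)
[1] flags=0000 CS?F → skip
[2] flags=0000 EQ?F → skip
[3] flags=1000 → (cmp)
[4] flags=1000 LE?T → r0=0x19
[5] flags=1000 CS?F → skip
[6] flags=1000 VS?F → skip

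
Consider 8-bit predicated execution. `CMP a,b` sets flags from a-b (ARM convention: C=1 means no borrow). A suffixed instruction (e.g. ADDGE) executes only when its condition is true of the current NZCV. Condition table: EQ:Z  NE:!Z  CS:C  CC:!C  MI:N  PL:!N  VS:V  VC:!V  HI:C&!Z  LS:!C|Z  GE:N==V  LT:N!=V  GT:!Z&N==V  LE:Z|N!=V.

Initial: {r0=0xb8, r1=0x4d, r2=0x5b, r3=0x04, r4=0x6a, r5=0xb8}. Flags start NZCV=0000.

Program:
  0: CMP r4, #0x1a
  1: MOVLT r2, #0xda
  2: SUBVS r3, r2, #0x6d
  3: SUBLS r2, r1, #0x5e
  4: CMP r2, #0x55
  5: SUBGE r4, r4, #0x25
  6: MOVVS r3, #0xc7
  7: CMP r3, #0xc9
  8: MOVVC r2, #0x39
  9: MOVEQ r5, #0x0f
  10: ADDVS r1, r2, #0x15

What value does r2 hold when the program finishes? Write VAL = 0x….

VAL = 0x39

[0] flags=0010 → (cmp)
[1] flags=0010 LT?F → skip
[2] flags=0010 VS?F → skip
[3] flags=0010 LS?F → skip
[4] flags=0010 → (cmp)
[5] flags=0010 GE?T → r4=0x45
[6] flags=0010 VS?F → skip
[7] flags=0000 → (cmp)
[8] flags=0000 VC?T → r2=0x39
[9] flags=0000 EQ?F → skip
[10] flags=0000 VS?F → skip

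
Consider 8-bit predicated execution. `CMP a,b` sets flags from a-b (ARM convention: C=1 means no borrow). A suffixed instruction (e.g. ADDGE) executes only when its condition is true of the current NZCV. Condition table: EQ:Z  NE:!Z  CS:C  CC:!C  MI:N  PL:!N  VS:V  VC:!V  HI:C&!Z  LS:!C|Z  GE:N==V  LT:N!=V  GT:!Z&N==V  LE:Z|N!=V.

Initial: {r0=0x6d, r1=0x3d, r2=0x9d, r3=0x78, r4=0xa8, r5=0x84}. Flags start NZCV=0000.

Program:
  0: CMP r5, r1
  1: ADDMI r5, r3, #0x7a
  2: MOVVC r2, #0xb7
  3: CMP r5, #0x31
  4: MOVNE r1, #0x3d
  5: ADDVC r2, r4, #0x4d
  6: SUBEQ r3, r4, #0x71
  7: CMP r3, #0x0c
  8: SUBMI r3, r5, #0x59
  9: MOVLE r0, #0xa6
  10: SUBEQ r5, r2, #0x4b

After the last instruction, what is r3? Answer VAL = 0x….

[0] flags=0011 → (cmp)
[1] flags=0011 MI?F → skip
[2] flags=0011 VC?F → skip
[3] flags=0011 → (cmp)
[4] flags=0011 NE?T → r1=0x3d
[5] flags=0011 VC?F → skip
[6] flags=0011 EQ?F → skip
[7] flags=0010 → (cmp)
[8] flags=0010 MI?F → skip
[9] flags=0010 LE?F → skip
[10] flags=0010 EQ?F → skip

VAL = 0x78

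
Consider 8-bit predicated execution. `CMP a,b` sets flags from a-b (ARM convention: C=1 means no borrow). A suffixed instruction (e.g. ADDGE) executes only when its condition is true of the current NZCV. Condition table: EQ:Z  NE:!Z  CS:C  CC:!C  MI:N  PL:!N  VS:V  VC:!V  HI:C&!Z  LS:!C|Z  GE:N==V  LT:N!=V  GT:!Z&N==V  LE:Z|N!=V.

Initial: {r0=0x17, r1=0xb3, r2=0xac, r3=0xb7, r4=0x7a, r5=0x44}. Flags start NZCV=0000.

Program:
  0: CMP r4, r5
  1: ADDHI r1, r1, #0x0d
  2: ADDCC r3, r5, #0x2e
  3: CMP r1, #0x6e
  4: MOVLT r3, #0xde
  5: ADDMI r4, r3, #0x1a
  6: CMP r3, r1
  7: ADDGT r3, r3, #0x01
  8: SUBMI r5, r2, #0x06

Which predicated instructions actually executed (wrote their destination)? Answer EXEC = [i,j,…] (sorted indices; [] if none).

0: ✓ CMP  NZCV=0010
1: ✓ ADDHI  r1←0xc0
2: · ADDCC
3: ✓ CMP  NZCV=0011
4: ✓ MOVLT  r3←0xde
5: · ADDMI
6: ✓ CMP  NZCV=0010
7: ✓ ADDGT  r3←0xdf
8: · SUBMI

EXEC = [1,4,7]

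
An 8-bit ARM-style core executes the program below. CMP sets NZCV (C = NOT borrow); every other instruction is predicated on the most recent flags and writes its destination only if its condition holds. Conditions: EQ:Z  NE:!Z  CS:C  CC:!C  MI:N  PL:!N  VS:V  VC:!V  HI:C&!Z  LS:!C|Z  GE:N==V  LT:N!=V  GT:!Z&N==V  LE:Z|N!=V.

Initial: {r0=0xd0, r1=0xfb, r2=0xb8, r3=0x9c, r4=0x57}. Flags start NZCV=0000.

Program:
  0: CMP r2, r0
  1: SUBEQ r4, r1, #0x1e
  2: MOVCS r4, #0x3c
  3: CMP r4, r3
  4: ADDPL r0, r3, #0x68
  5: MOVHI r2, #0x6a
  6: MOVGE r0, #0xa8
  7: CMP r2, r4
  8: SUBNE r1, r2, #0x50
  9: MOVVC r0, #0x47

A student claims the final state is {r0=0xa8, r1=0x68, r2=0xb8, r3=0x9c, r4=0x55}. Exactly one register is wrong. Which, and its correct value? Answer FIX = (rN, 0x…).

[0] flags=1000 → (cmp)
[1] flags=1000 EQ?F → skip
[2] flags=1000 CS?F → skip
[3] flags=1001 → (cmp)
[4] flags=1001 PL?F → skip
[5] flags=1001 HI?F → skip
[6] flags=1001 GE?T → r0=0xa8
[7] flags=0011 → (cmp)
[8] flags=0011 NE?T → r1=0x68
[9] flags=0011 VC?F → skip

FIX = (r4, 0x57)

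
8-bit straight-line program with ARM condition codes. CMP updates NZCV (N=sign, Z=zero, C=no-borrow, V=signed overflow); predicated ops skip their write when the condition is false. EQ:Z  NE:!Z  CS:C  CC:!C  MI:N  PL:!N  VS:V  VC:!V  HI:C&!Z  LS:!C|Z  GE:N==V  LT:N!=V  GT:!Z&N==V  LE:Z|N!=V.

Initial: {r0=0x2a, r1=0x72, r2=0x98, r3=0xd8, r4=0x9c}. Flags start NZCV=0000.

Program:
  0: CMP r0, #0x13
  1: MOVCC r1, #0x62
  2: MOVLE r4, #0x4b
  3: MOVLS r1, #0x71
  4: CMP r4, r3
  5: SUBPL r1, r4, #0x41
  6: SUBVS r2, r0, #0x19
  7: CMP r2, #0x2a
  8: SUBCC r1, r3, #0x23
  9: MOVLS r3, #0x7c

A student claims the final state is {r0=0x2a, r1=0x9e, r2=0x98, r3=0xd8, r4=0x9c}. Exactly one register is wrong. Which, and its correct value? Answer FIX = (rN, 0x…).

FIX = (r1, 0x72)

[0] flags=0010 → (cmp)
[1] flags=0010 CC?F → skip
[2] flags=0010 LE?F → skip
[3] flags=0010 LS?F → skip
[4] flags=1000 → (cmp)
[5] flags=1000 PL?F → skip
[6] flags=1000 VS?F → skip
[7] flags=0011 → (cmp)
[8] flags=0011 CC?F → skip
[9] flags=0011 LS?F → skip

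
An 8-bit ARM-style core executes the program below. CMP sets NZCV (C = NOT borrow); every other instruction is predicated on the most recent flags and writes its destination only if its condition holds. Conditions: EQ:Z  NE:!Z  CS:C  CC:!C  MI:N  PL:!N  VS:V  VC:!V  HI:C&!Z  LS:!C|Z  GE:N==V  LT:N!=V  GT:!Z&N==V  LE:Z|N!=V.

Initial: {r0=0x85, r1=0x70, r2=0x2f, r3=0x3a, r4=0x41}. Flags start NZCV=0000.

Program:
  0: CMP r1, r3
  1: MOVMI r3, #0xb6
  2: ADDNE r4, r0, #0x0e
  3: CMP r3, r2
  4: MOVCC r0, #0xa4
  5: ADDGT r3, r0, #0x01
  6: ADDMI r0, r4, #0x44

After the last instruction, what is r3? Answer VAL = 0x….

VAL = 0x86

0: ✓ CMP  NZCV=0010
1: · MOVMI
2: ✓ ADDNE  r4←0x93
3: ✓ CMP  NZCV=0010
4: · MOVCC
5: ✓ ADDGT  r3←0x86
6: · ADDMI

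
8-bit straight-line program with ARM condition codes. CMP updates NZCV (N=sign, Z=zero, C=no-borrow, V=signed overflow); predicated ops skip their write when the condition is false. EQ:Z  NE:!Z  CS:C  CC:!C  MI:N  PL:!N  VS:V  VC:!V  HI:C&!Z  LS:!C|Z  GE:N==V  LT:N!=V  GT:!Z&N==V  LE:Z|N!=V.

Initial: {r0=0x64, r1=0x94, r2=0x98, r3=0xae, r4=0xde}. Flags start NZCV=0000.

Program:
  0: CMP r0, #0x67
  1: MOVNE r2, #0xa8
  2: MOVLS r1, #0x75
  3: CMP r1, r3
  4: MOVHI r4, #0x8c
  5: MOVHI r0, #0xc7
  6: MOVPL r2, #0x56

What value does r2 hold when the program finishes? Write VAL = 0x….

VAL = 0xa8

[0] flags=1000 → (cmp)
[1] flags=1000 NE?T → r2=0xa8
[2] flags=1000 LS?T → r1=0x75
[3] flags=1001 → (cmp)
[4] flags=1001 HI?F → skip
[5] flags=1001 HI?F → skip
[6] flags=1001 PL?F → skip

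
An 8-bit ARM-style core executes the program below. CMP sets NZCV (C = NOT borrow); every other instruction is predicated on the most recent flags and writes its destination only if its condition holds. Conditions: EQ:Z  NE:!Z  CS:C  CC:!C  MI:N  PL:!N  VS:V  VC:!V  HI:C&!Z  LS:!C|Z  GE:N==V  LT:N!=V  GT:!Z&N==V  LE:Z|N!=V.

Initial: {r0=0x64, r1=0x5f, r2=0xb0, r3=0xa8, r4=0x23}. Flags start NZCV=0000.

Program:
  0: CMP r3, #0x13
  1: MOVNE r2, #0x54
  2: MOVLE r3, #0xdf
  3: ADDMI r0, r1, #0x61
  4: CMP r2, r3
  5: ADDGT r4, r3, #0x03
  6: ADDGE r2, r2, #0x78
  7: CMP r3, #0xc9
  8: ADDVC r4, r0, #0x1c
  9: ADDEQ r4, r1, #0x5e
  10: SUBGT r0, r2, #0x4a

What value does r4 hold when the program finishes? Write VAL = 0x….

VAL = 0xdc

0: ✓ CMP  NZCV=1010
1: ✓ MOVNE  r2←0x54
2: ✓ MOVLE  r3←0xdf
3: ✓ ADDMI  r0←0xc0
4: ✓ CMP  NZCV=0000
5: ✓ ADDGT  r4←0xe2
6: ✓ ADDGE  r2←0xcc
7: ✓ CMP  NZCV=0010
8: ✓ ADDVC  r4←0xdc
9: · ADDEQ
10: ✓ SUBGT  r0←0x82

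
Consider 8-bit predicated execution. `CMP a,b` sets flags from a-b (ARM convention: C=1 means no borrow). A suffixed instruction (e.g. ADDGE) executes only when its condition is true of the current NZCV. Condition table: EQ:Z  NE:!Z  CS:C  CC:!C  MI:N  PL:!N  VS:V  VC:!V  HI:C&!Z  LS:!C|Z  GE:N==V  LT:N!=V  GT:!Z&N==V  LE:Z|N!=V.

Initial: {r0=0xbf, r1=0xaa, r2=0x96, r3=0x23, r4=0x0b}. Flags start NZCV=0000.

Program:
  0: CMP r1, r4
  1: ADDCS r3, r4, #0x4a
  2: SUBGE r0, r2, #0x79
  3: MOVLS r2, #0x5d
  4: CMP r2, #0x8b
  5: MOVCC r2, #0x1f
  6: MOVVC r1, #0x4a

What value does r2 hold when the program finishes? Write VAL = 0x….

[0] flags=1010 → (cmp)
[1] flags=1010 CS?T → r3=0x55
[2] flags=1010 GE?F → skip
[3] flags=1010 LS?F → skip
[4] flags=0010 → (cmp)
[5] flags=0010 CC?F → skip
[6] flags=0010 VC?T → r1=0x4a

VAL = 0x96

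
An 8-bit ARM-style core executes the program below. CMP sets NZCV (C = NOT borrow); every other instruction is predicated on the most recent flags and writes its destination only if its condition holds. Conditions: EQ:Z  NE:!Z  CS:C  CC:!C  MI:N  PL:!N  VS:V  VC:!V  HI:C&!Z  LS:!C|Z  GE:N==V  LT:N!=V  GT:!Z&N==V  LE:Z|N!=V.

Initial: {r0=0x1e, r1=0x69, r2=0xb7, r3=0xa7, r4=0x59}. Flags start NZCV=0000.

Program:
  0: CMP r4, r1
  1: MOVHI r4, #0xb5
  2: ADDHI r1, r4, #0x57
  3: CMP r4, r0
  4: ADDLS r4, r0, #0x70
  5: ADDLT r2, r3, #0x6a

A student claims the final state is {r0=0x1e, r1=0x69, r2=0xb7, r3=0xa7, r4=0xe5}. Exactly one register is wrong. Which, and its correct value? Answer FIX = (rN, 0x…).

[0] flags=1000 → (cmp)
[1] flags=1000 HI?F → skip
[2] flags=1000 HI?F → skip
[3] flags=0010 → (cmp)
[4] flags=0010 LS?F → skip
[5] flags=0010 LT?F → skip

FIX = (r4, 0x59)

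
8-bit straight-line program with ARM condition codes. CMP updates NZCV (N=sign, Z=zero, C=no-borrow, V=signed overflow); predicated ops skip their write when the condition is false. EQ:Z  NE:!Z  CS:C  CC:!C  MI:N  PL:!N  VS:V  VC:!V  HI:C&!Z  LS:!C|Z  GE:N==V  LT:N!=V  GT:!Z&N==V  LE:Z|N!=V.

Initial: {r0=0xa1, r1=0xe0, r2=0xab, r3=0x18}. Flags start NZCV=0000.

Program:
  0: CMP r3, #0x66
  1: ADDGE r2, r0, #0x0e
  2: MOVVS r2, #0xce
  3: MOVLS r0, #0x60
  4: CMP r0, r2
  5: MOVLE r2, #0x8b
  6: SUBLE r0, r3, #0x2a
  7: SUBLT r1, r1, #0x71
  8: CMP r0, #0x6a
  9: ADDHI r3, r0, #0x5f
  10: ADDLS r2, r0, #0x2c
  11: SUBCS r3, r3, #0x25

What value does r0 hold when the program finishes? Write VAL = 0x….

VAL = 0x60

[0] flags=1000 → (cmp)
[1] flags=1000 GE?F → skip
[2] flags=1000 VS?F → skip
[3] flags=1000 LS?T → r0=0x60
[4] flags=1001 → (cmp)
[5] flags=1001 LE?F → skip
[6] flags=1001 LE?F → skip
[7] flags=1001 LT?F → skip
[8] flags=1000 → (cmp)
[9] flags=1000 HI?F → skip
[10] flags=1000 LS?T → r2=0x8c
[11] flags=1000 CS?F → skip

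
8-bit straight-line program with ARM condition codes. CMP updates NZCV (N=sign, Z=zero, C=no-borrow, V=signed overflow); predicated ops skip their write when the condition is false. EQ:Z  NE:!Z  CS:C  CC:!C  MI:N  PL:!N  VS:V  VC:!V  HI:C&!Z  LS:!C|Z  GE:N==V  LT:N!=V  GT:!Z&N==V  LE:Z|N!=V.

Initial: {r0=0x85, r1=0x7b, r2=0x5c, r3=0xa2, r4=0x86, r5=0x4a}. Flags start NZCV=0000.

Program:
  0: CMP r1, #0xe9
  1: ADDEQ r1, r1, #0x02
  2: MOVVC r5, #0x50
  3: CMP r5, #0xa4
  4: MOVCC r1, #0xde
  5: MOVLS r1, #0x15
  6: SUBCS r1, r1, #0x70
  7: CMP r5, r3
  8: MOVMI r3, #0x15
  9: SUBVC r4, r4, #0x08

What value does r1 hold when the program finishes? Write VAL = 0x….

VAL = 0x15

[0] flags=1001 → (cmp)
[1] flags=1001 EQ?F → skip
[2] flags=1001 VC?F → skip
[3] flags=1001 → (cmp)
[4] flags=1001 CC?T → r1=0xde
[5] flags=1001 LS?T → r1=0x15
[6] flags=1001 CS?F → skip
[7] flags=1001 → (cmp)
[8] flags=1001 MI?T → r3=0x15
[9] flags=1001 VC?F → skip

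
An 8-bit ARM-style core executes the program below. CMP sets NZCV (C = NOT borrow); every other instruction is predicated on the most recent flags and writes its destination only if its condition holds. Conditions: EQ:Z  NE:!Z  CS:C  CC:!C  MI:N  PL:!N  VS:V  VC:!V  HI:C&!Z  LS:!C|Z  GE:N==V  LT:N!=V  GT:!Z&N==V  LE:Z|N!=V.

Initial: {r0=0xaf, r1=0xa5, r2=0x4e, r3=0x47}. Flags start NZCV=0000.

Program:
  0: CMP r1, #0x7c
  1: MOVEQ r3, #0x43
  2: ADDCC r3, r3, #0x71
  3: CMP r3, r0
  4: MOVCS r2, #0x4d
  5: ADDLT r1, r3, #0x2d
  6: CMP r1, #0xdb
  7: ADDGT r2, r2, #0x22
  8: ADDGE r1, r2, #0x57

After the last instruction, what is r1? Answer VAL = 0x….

[0] flags=0011 → (cmp)
[1] flags=0011 EQ?F → skip
[2] flags=0011 CC?F → skip
[3] flags=1001 → (cmp)
[4] flags=1001 CS?F → skip
[5] flags=1001 LT?F → skip
[6] flags=1000 → (cmp)
[7] flags=1000 GT?F → skip
[8] flags=1000 GE?F → skip

VAL = 0xa5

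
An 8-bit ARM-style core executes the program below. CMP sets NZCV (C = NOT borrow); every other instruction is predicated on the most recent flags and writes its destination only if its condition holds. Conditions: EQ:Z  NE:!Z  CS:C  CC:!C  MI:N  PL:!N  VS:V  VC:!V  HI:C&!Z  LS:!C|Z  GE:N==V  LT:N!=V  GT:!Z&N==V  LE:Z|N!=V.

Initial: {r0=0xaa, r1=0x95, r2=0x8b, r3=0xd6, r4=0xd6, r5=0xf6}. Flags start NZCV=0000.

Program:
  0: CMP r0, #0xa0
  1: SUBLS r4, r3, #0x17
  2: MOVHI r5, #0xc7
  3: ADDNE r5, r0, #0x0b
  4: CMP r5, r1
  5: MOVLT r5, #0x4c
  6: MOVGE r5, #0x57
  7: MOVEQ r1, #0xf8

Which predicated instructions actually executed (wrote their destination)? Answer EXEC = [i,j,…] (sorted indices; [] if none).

[0] flags=0010 → (cmp)
[1] flags=0010 LS?F → skip
[2] flags=0010 HI?T → r5=0xc7
[3] flags=0010 NE?T → r5=0xb5
[4] flags=0010 → (cmp)
[5] flags=0010 LT?F → skip
[6] flags=0010 GE?T → r5=0x57
[7] flags=0010 EQ?F → skip

EXEC = [2,3,6]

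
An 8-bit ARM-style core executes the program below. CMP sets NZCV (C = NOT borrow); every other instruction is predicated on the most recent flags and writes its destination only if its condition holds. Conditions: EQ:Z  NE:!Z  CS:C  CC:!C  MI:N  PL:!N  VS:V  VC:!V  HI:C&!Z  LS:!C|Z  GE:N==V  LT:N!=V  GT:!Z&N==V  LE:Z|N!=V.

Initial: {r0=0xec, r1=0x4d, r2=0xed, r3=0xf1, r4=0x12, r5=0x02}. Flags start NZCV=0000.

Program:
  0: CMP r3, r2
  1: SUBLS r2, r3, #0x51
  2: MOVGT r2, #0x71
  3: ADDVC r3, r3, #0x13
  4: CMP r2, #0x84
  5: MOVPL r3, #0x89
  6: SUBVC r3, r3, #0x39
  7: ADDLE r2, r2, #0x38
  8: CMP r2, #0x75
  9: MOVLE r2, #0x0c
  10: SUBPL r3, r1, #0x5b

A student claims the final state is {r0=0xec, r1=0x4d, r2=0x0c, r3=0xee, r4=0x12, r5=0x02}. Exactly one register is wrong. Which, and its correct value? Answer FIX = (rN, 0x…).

0: ✓ CMP  NZCV=0010
1: · SUBLS
2: ✓ MOVGT  r2←0x71
3: ✓ ADDVC  r3←0x04
4: ✓ CMP  NZCV=1001
5: · MOVPL
6: · SUBVC
7: · ADDLE
8: ✓ CMP  NZCV=1000
9: ✓ MOVLE  r2←0x0c
10: · SUBPL

FIX = (r3, 0x04)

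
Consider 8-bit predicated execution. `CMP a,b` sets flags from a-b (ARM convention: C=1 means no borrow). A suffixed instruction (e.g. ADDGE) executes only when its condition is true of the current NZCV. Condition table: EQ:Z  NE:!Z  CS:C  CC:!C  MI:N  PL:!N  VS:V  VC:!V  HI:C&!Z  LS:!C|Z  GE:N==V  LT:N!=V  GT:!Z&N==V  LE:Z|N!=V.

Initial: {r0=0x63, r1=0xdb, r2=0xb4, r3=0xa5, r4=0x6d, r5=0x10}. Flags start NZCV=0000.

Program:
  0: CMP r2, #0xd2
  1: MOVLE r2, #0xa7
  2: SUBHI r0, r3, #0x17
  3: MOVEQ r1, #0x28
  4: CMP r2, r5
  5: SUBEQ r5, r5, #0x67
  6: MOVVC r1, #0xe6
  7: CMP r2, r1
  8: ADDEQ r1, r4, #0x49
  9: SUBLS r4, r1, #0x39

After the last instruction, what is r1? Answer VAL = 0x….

VAL = 0xe6

0: ✓ CMP  NZCV=1000
1: ✓ MOVLE  r2←0xa7
2: · SUBHI
3: · MOVEQ
4: ✓ CMP  NZCV=1010
5: · SUBEQ
6: ✓ MOVVC  r1←0xe6
7: ✓ CMP  NZCV=1000
8: · ADDEQ
9: ✓ SUBLS  r4←0xad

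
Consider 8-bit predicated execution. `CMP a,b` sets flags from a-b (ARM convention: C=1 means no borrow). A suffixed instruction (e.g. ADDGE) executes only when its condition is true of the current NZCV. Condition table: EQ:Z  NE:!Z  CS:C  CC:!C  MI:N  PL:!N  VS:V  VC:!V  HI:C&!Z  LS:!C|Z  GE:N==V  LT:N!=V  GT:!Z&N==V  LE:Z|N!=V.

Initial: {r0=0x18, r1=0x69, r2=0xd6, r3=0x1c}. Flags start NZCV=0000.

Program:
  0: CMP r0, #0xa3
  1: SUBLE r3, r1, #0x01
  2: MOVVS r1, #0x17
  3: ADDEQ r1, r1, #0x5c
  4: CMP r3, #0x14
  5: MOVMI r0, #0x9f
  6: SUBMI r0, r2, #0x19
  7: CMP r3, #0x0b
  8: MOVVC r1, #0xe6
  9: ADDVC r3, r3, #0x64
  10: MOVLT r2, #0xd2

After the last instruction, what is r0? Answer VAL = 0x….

VAL = 0x18

0: ✓ CMP  NZCV=0000
1: · SUBLE
2: · MOVVS
3: · ADDEQ
4: ✓ CMP  NZCV=0010
5: · MOVMI
6: · SUBMI
7: ✓ CMP  NZCV=0010
8: ✓ MOVVC  r1←0xe6
9: ✓ ADDVC  r3←0x80
10: · MOVLT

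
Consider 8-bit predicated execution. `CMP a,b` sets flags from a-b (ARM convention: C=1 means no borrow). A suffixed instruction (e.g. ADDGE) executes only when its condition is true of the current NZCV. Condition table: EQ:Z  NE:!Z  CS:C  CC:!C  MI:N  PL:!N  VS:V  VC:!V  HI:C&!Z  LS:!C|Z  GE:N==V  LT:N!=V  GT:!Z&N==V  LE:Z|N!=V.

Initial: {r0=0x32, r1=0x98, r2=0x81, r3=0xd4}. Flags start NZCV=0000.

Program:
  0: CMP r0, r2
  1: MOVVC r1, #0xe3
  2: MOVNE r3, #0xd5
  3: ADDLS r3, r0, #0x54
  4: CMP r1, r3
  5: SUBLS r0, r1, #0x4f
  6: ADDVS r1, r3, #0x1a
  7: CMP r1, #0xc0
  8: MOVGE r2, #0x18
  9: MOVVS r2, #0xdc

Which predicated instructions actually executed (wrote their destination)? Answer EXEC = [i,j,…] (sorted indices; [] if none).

EXEC = [2,3]

0: ✓ CMP  NZCV=1001
1: · MOVVC
2: ✓ MOVNE  r3←0xd5
3: ✓ ADDLS  r3←0x86
4: ✓ CMP  NZCV=0010
5: · SUBLS
6: · ADDVS
7: ✓ CMP  NZCV=1000
8: · MOVGE
9: · MOVVS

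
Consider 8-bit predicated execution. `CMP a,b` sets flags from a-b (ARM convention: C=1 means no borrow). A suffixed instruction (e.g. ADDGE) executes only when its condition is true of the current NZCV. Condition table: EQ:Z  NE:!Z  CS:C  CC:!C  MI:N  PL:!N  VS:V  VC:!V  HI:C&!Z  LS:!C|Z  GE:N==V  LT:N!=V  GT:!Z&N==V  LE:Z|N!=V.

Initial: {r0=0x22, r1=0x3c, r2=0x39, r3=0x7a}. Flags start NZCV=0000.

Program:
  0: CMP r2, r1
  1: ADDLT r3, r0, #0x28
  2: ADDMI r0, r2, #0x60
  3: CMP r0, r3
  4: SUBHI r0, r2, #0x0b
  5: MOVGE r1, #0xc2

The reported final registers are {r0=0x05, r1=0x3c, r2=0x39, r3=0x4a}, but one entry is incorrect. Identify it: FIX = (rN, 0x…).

FIX = (r0, 0x2e)

0: ✓ CMP  NZCV=1000
1: ✓ ADDLT  r3←0x4a
2: ✓ ADDMI  r0←0x99
3: ✓ CMP  NZCV=0011
4: ✓ SUBHI  r0←0x2e
5: · MOVGE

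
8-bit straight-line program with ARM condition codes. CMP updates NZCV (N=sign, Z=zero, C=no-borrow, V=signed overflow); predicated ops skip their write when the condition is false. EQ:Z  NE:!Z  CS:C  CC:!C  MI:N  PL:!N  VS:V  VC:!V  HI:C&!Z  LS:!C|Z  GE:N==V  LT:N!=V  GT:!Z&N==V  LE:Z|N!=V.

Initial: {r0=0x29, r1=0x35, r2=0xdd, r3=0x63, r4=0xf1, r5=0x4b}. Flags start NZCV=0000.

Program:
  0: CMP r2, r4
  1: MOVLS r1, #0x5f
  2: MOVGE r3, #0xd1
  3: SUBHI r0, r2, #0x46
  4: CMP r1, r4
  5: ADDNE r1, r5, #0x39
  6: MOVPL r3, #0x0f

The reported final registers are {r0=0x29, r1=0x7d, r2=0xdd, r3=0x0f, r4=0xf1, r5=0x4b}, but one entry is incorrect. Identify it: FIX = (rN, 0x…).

FIX = (r1, 0x84)

0: ✓ CMP  NZCV=1000
1: ✓ MOVLS  r1←0x5f
2: · MOVGE
3: · SUBHI
4: ✓ CMP  NZCV=0000
5: ✓ ADDNE  r1←0x84
6: ✓ MOVPL  r3←0x0f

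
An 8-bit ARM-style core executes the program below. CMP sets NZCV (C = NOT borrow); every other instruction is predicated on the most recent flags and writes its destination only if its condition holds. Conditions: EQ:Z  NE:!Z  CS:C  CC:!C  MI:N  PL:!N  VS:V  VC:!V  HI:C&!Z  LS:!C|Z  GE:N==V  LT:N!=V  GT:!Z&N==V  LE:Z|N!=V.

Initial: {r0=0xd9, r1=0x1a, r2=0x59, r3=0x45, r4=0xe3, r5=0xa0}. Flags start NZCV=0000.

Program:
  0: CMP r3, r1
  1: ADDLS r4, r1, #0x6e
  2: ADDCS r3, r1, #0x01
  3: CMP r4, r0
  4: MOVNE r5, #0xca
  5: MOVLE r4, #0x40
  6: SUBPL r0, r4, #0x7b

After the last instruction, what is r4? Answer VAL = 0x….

VAL = 0xe3

0: ✓ CMP  NZCV=0010
1: · ADDLS
2: ✓ ADDCS  r3←0x1b
3: ✓ CMP  NZCV=0010
4: ✓ MOVNE  r5←0xca
5: · MOVLE
6: ✓ SUBPL  r0←0x68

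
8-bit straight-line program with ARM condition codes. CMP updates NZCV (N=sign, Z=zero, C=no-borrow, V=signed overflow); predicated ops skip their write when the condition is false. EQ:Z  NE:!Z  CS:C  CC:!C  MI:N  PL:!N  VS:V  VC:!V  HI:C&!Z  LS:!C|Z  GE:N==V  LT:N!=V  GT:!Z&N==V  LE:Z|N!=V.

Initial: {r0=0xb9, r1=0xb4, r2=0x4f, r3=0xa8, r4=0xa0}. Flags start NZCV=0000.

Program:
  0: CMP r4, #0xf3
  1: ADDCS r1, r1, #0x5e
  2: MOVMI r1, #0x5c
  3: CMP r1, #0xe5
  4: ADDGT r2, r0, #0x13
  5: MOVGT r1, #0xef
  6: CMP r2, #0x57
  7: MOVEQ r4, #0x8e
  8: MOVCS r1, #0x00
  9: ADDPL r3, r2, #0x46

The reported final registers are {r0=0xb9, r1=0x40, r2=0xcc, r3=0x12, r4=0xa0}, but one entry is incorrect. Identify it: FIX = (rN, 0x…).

[0] flags=1000 → (cmp)
[1] flags=1000 CS?F → skip
[2] flags=1000 MI?T → r1=0x5c
[3] flags=0000 → (cmp)
[4] flags=0000 GT?T → r2=0xcc
[5] flags=0000 GT?T → r1=0xef
[6] flags=0011 → (cmp)
[7] flags=0011 EQ?F → skip
[8] flags=0011 CS?T → r1=0x00
[9] flags=0011 PL?T → r3=0x12

FIX = (r1, 0x00)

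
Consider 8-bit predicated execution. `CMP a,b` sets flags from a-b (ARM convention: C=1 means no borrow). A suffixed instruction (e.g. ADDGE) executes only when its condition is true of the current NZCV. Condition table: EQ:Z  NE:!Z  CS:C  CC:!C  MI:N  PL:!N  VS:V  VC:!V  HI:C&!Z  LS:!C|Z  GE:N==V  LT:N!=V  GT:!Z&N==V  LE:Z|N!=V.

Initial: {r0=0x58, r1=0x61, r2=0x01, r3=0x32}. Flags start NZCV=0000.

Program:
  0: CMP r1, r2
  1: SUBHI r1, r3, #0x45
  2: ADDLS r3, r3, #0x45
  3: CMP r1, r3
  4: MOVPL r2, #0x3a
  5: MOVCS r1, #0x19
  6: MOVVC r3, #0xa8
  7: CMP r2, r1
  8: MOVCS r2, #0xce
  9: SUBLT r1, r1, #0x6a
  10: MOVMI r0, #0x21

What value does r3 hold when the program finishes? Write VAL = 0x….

0: ✓ CMP  NZCV=0010
1: ✓ SUBHI  r1←0xed
2: · ADDLS
3: ✓ CMP  NZCV=1010
4: · MOVPL
5: ✓ MOVCS  r1←0x19
6: ✓ MOVVC  r3←0xa8
7: ✓ CMP  NZCV=1000
8: · MOVCS
9: ✓ SUBLT  r1←0xaf
10: ✓ MOVMI  r0←0x21

VAL = 0xa8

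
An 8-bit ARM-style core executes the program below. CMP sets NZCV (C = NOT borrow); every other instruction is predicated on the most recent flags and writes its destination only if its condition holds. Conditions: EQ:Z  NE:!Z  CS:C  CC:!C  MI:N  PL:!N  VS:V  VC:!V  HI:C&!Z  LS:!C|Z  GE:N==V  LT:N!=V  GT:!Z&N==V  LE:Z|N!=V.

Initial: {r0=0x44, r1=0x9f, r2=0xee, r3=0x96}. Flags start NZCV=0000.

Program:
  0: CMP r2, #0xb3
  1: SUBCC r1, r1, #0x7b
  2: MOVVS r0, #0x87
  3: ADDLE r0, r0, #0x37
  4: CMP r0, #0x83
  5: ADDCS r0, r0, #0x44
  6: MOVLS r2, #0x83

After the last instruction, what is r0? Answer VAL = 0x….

[0] flags=0010 → (cmp)
[1] flags=0010 CC?F → skip
[2] flags=0010 VS?F → skip
[3] flags=0010 LE?F → skip
[4] flags=1001 → (cmp)
[5] flags=1001 CS?F → skip
[6] flags=1001 LS?T → r2=0x83

VAL = 0x44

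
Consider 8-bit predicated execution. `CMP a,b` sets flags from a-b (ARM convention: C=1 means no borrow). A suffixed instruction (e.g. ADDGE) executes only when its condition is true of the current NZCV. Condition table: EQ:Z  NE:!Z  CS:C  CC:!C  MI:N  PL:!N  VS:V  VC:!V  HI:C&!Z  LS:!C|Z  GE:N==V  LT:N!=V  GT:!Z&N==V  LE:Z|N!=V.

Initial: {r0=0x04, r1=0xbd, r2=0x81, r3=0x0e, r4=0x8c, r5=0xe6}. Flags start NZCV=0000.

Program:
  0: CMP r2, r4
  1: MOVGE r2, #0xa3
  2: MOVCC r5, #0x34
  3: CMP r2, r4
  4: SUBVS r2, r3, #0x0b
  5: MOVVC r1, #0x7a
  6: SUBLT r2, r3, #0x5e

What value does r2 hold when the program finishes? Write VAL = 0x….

0: ✓ CMP  NZCV=1000
1: · MOVGE
2: ✓ MOVCC  r5←0x34
3: ✓ CMP  NZCV=1000
4: · SUBVS
5: ✓ MOVVC  r1←0x7a
6: ✓ SUBLT  r2←0xb0

VAL = 0xb0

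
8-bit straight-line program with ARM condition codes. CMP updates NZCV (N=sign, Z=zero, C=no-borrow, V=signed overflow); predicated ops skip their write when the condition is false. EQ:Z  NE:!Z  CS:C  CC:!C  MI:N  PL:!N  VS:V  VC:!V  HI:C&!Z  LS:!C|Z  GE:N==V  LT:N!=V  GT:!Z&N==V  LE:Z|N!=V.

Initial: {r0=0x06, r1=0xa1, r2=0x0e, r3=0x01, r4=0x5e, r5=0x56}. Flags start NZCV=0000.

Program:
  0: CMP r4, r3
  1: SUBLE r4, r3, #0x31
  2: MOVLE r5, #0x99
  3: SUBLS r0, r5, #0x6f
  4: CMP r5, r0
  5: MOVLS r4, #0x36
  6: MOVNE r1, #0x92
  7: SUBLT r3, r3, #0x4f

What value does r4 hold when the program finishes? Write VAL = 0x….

VAL = 0x5e

[0] flags=0010 → (cmp)
[1] flags=0010 LE?F → skip
[2] flags=0010 LE?F → skip
[3] flags=0010 LS?F → skip
[4] flags=0010 → (cmp)
[5] flags=0010 LS?F → skip
[6] flags=0010 NE?T → r1=0x92
[7] flags=0010 LT?F → skip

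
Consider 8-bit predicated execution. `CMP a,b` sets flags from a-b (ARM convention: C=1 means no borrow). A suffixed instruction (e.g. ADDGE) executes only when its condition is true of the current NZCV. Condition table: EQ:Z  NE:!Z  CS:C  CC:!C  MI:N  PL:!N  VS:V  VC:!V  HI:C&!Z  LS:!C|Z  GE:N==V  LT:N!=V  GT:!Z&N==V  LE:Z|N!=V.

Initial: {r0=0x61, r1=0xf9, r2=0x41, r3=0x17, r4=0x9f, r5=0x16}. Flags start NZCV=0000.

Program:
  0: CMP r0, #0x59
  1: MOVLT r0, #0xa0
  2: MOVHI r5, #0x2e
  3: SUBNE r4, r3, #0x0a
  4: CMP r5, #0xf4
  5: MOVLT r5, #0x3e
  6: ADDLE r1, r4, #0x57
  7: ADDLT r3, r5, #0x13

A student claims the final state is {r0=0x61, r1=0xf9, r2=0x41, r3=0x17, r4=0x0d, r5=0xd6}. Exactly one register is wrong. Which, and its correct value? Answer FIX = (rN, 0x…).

FIX = (r5, 0x2e)

[0] flags=0010 → (cmp)
[1] flags=0010 LT?F → skip
[2] flags=0010 HI?T → r5=0x2e
[3] flags=0010 NE?T → r4=0x0d
[4] flags=0000 → (cmp)
[5] flags=0000 LT?F → skip
[6] flags=0000 LE?F → skip
[7] flags=0000 LT?F → skip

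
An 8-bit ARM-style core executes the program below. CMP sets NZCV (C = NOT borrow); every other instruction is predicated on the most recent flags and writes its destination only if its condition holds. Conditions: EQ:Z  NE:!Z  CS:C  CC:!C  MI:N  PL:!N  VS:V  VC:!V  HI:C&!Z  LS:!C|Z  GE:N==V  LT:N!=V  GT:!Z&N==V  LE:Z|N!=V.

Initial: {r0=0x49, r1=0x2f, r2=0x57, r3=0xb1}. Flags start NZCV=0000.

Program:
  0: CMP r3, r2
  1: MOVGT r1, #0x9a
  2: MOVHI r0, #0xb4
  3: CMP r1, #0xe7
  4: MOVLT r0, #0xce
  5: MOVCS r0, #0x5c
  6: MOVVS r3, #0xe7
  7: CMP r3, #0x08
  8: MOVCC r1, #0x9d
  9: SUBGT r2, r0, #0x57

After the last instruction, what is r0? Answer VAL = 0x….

VAL = 0xb4

0: ✓ CMP  NZCV=0011
1: · MOVGT
2: ✓ MOVHI  r0←0xb4
3: ✓ CMP  NZCV=0000
4: · MOVLT
5: · MOVCS
6: · MOVVS
7: ✓ CMP  NZCV=1010
8: · MOVCC
9: · SUBGT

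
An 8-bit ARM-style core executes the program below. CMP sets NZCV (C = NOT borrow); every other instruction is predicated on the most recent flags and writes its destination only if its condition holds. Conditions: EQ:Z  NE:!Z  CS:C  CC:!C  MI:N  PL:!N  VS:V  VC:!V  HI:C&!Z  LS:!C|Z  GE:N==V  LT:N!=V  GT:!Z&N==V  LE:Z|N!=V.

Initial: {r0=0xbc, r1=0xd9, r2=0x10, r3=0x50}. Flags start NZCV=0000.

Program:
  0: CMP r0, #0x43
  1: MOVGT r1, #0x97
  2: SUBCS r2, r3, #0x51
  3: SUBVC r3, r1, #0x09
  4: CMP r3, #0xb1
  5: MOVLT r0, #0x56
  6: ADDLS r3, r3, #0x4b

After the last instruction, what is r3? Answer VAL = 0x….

VAL = 0x9b

[0] flags=0011 → (cmp)
[1] flags=0011 GT?F → skip
[2] flags=0011 CS?T → r2=0xff
[3] flags=0011 VC?F → skip
[4] flags=1001 → (cmp)
[5] flags=1001 LT?F → skip
[6] flags=1001 LS?T → r3=0x9b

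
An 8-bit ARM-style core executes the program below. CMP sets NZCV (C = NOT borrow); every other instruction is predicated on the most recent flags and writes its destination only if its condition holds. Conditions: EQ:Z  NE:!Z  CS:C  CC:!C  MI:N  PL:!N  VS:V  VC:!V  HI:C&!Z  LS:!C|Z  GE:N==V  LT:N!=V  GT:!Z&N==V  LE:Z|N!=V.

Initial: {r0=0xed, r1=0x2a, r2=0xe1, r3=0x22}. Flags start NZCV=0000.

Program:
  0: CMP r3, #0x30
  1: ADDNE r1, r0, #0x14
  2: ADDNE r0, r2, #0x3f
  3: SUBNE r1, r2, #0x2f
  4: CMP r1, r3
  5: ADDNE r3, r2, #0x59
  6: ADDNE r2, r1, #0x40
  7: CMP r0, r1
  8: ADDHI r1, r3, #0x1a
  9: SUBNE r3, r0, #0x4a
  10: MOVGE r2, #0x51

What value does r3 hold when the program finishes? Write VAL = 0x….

[0] flags=1000 → (cmp)
[1] flags=1000 NE?T → r1=0x01
[2] flags=1000 NE?T → r0=0x20
[3] flags=1000 NE?T → r1=0xb2
[4] flags=1010 → (cmp)
[5] flags=1010 NE?T → r3=0x3a
[6] flags=1010 NE?T → r2=0xf2
[7] flags=0000 → (cmp)
[8] flags=0000 HI?F → skip
[9] flags=0000 NE?T → r3=0xd6
[10] flags=0000 GE?T → r2=0x51

VAL = 0xd6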